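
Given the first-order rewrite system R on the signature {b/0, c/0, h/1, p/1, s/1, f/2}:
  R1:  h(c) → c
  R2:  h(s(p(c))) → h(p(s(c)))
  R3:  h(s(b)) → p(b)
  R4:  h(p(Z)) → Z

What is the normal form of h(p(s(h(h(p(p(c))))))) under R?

s(c)

1. h(p(s(h(h(p(p(c)))))))  →  s(h(h(p(p(c)))))   [R4 at ε]
2. s(h(h(p(p(c)))))  →  s(h(p(c)))   [R4 at 1.1]
3. s(h(p(c)))  →  s(c)   [R4 at 1]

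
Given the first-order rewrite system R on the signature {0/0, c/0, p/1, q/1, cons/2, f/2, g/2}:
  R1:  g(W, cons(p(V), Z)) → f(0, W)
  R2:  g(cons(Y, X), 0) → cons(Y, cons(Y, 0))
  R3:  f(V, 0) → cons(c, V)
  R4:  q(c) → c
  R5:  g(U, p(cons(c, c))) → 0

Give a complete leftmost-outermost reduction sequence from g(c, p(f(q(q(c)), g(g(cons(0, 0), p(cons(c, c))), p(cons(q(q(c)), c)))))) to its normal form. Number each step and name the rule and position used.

0

1. g(c, p(f(q(q(c)), g(g(cons(0, 0), p(cons(c, c))), p(cons(q(q(c)), c))))))  →  g(c, p(f(q(c), g(g(cons(0, 0), p(cons(c, c))), p(cons(q(q(c)), c))))))   [R4 at 2.1.1.1]
2. g(c, p(f(q(c), g(g(cons(0, 0), p(cons(c, c))), p(cons(q(q(c)), c))))))  →  g(c, p(f(c, g(g(cons(0, 0), p(cons(c, c))), p(cons(q(q(c)), c))))))   [R4 at 2.1.1]
3. g(c, p(f(c, g(g(cons(0, 0), p(cons(c, c))), p(cons(q(q(c)), c))))))  →  g(c, p(f(c, g(0, p(cons(q(q(c)), c))))))   [R5 at 2.1.2.1]
4. g(c, p(f(c, g(0, p(cons(q(q(c)), c))))))  →  g(c, p(f(c, g(0, p(cons(q(c), c))))))   [R4 at 2.1.2.2.1.1.1]
5. g(c, p(f(c, g(0, p(cons(q(c), c))))))  →  g(c, p(f(c, g(0, p(cons(c, c))))))   [R4 at 2.1.2.2.1.1]
6. g(c, p(f(c, g(0, p(cons(c, c))))))  →  g(c, p(f(c, 0)))   [R5 at 2.1.2]
7. g(c, p(f(c, 0)))  →  g(c, p(cons(c, c)))   [R3 at 2.1]
8. g(c, p(cons(c, c)))  →  0   [R5 at ε]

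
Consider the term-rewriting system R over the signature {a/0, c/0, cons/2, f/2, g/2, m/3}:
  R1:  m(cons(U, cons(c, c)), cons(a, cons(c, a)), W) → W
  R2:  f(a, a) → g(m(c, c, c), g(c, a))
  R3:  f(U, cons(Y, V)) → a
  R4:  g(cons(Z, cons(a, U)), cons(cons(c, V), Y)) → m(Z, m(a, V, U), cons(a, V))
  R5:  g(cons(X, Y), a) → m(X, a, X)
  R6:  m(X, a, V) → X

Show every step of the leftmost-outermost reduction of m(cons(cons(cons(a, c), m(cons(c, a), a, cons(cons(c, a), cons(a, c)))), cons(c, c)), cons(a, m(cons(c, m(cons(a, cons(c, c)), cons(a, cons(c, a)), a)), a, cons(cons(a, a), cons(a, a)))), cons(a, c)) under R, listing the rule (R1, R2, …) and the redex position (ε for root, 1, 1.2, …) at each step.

cons(a, c)

1. m(cons(cons(cons(a, c), m(cons(c, a), a, cons(cons(c, a), cons(a, c)))), cons(c, c)), cons(a, m(cons(c, m(cons(a, cons(c, c)), cons(a, cons(c, a)), a)), a, cons(cons(a, a), cons(a, a)))), cons(a, c))  →  m(cons(cons(cons(a, c), cons(c, a)), cons(c, c)), cons(a, m(cons(c, m(cons(a, cons(c, c)), cons(a, cons(c, a)), a)), a, cons(cons(a, a), cons(a, a)))), cons(a, c))   [R6 at 1.1.2]
2. m(cons(cons(cons(a, c), cons(c, a)), cons(c, c)), cons(a, m(cons(c, m(cons(a, cons(c, c)), cons(a, cons(c, a)), a)), a, cons(cons(a, a), cons(a, a)))), cons(a, c))  →  m(cons(cons(cons(a, c), cons(c, a)), cons(c, c)), cons(a, cons(c, m(cons(a, cons(c, c)), cons(a, cons(c, a)), a))), cons(a, c))   [R6 at 2.2]
3. m(cons(cons(cons(a, c), cons(c, a)), cons(c, c)), cons(a, cons(c, m(cons(a, cons(c, c)), cons(a, cons(c, a)), a))), cons(a, c))  →  m(cons(cons(cons(a, c), cons(c, a)), cons(c, c)), cons(a, cons(c, a)), cons(a, c))   [R1 at 2.2.2]
4. m(cons(cons(cons(a, c), cons(c, a)), cons(c, c)), cons(a, cons(c, a)), cons(a, c))  →  cons(a, c)   [R1 at ε]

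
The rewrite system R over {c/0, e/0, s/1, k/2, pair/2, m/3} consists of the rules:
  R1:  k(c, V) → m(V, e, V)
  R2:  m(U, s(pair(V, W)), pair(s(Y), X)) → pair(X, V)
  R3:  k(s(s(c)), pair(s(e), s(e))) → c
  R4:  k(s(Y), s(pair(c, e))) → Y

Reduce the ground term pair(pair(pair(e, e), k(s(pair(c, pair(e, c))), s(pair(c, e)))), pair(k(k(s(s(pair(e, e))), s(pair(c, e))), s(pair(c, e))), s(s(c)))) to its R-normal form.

pair(pair(pair(e, e), pair(c, pair(e, c))), pair(pair(e, e), s(s(c))))

1. pair(pair(pair(e, e), k(s(pair(c, pair(e, c))), s(pair(c, e)))), pair(k(k(s(s(pair(e, e))), s(pair(c, e))), s(pair(c, e))), s(s(c))))  →  pair(pair(pair(e, e), pair(c, pair(e, c))), pair(k(k(s(s(pair(e, e))), s(pair(c, e))), s(pair(c, e))), s(s(c))))   [R4 at 1.2]
2. pair(pair(pair(e, e), pair(c, pair(e, c))), pair(k(k(s(s(pair(e, e))), s(pair(c, e))), s(pair(c, e))), s(s(c))))  →  pair(pair(pair(e, e), pair(c, pair(e, c))), pair(k(s(pair(e, e)), s(pair(c, e))), s(s(c))))   [R4 at 2.1.1]
3. pair(pair(pair(e, e), pair(c, pair(e, c))), pair(k(s(pair(e, e)), s(pair(c, e))), s(s(c))))  →  pair(pair(pair(e, e), pair(c, pair(e, c))), pair(pair(e, e), s(s(c))))   [R4 at 2.1]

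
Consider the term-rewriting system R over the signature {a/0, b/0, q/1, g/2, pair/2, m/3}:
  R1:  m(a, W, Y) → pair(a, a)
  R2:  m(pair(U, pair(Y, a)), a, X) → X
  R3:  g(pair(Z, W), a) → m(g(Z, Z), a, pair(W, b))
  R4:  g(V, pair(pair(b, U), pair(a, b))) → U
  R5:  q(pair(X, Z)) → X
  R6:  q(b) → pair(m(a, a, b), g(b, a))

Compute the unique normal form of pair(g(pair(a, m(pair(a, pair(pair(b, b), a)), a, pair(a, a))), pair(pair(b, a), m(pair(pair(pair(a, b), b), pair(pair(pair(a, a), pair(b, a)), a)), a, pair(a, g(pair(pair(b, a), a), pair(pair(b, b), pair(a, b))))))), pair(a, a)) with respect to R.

1. pair(g(pair(a, m(pair(a, pair(pair(b, b), a)), a, pair(a, a))), pair(pair(b, a), m(pair(pair(pair(a, b), b), pair(pair(pair(a, a), pair(b, a)), a)), a, pair(a, g(pair(pair(b, a), a), pair(pair(b, b), pair(a, b))))))), pair(a, a))  →  pair(g(pair(a, pair(a, a)), pair(pair(b, a), m(pair(pair(pair(a, b), b), pair(pair(pair(a, a), pair(b, a)), a)), a, pair(a, g(pair(pair(b, a), a), pair(pair(b, b), pair(a, b))))))), pair(a, a))   [R2 at 1.1.2]
2. pair(g(pair(a, pair(a, a)), pair(pair(b, a), m(pair(pair(pair(a, b), b), pair(pair(pair(a, a), pair(b, a)), a)), a, pair(a, g(pair(pair(b, a), a), pair(pair(b, b), pair(a, b))))))), pair(a, a))  →  pair(g(pair(a, pair(a, a)), pair(pair(b, a), pair(a, g(pair(pair(b, a), a), pair(pair(b, b), pair(a, b)))))), pair(a, a))   [R2 at 1.2.2]
3. pair(g(pair(a, pair(a, a)), pair(pair(b, a), pair(a, g(pair(pair(b, a), a), pair(pair(b, b), pair(a, b)))))), pair(a, a))  →  pair(g(pair(a, pair(a, a)), pair(pair(b, a), pair(a, b))), pair(a, a))   [R4 at 1.2.2.2]
4. pair(g(pair(a, pair(a, a)), pair(pair(b, a), pair(a, b))), pair(a, a))  →  pair(a, pair(a, a))   [R4 at 1]

pair(a, pair(a, a))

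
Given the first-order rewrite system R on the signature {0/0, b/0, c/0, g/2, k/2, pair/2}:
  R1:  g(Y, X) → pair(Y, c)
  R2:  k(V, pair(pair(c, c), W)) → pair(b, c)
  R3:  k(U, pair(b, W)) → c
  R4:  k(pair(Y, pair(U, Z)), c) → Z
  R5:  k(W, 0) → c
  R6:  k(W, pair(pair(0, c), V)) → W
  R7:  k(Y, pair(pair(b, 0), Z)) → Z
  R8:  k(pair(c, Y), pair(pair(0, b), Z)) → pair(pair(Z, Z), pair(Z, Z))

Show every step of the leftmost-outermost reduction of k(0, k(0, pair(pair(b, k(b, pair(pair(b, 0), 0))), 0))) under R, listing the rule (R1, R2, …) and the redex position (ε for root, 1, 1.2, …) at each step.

1. k(0, k(0, pair(pair(b, k(b, pair(pair(b, 0), 0))), 0)))  →  k(0, k(0, pair(pair(b, 0), 0)))   [R7 at 2.2.1.2]
2. k(0, k(0, pair(pair(b, 0), 0)))  →  k(0, 0)   [R7 at 2]
3. k(0, 0)  →  c   [R5 at ε]

c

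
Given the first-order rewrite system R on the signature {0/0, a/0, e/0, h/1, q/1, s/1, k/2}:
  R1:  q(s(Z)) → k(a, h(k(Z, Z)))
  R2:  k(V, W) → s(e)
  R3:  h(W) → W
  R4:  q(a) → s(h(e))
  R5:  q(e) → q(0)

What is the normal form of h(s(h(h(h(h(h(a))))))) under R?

s(a)

1. h(s(h(h(h(h(h(a)))))))  →  s(h(h(h(h(h(a))))))   [R3 at ε]
2. s(h(h(h(h(h(a))))))  →  s(h(h(h(h(a)))))   [R3 at 1]
3. s(h(h(h(h(a)))))  →  s(h(h(h(a))))   [R3 at 1]
4. s(h(h(h(a))))  →  s(h(h(a)))   [R3 at 1]
5. s(h(h(a)))  →  s(h(a))   [R3 at 1]
6. s(h(a))  →  s(a)   [R3 at 1]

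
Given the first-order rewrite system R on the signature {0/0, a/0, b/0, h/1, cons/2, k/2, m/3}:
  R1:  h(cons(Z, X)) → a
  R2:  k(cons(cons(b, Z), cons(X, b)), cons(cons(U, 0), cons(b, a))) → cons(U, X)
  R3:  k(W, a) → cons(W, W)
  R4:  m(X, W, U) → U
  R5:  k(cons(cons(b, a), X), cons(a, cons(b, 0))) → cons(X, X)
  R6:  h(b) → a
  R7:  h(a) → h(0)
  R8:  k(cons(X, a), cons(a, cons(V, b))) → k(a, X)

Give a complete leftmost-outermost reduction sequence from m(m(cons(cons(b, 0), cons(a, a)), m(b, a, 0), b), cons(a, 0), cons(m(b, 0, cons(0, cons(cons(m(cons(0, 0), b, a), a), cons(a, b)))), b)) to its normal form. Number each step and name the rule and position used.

1. m(m(cons(cons(b, 0), cons(a, a)), m(b, a, 0), b), cons(a, 0), cons(m(b, 0, cons(0, cons(cons(m(cons(0, 0), b, a), a), cons(a, b)))), b))  →  cons(m(b, 0, cons(0, cons(cons(m(cons(0, 0), b, a), a), cons(a, b)))), b)   [R4 at ε]
2. cons(m(b, 0, cons(0, cons(cons(m(cons(0, 0), b, a), a), cons(a, b)))), b)  →  cons(cons(0, cons(cons(m(cons(0, 0), b, a), a), cons(a, b))), b)   [R4 at 1]
3. cons(cons(0, cons(cons(m(cons(0, 0), b, a), a), cons(a, b))), b)  →  cons(cons(0, cons(cons(a, a), cons(a, b))), b)   [R4 at 1.2.1.1]

cons(cons(0, cons(cons(a, a), cons(a, b))), b)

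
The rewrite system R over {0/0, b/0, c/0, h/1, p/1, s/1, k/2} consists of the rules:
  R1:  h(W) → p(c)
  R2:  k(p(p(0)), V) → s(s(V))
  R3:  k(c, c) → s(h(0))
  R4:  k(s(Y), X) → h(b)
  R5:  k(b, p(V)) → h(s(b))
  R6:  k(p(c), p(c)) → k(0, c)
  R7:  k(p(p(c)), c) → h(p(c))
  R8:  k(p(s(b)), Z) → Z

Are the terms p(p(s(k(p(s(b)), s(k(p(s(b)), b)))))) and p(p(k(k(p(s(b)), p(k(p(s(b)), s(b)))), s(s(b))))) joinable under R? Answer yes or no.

yes — NF(t₁) = p(p(s(s(b)))), NF(t₂) = p(p(s(s(b))))

Reduce t₁ = p(p(s(k(p(s(b)), s(k(p(s(b)), b)))))):
1. p(p(s(k(p(s(b)), s(k(p(s(b)), b))))))  →  p(p(s(s(k(p(s(b)), b)))))   [R8 at 1.1.1]
2. p(p(s(s(k(p(s(b)), b)))))  →  p(p(s(s(b))))   [R8 at 1.1.1.1]

Reduce t₂ = p(p(k(k(p(s(b)), p(k(p(s(b)), s(b)))), s(s(b))))):
1. p(p(k(k(p(s(b)), p(k(p(s(b)), s(b)))), s(s(b)))))  →  p(p(k(p(k(p(s(b)), s(b))), s(s(b)))))   [R8 at 1.1.1]
2. p(p(k(p(k(p(s(b)), s(b))), s(s(b)))))  →  p(p(k(p(s(b)), s(s(b)))))   [R8 at 1.1.1.1]
3. p(p(k(p(s(b)), s(s(b)))))  →  p(p(s(s(b))))   [R8 at 1.1]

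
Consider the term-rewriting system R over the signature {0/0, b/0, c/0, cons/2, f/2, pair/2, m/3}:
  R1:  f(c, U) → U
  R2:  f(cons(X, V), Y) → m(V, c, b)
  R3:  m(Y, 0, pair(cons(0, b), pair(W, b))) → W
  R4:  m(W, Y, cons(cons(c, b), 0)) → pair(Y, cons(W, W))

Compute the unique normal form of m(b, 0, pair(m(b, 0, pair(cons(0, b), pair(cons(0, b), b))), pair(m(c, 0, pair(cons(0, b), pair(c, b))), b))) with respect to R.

c

1. m(b, 0, pair(m(b, 0, pair(cons(0, b), pair(cons(0, b), b))), pair(m(c, 0, pair(cons(0, b), pair(c, b))), b)))  →  m(b, 0, pair(cons(0, b), pair(m(c, 0, pair(cons(0, b), pair(c, b))), b)))   [R3 at 3.1]
2. m(b, 0, pair(cons(0, b), pair(m(c, 0, pair(cons(0, b), pair(c, b))), b)))  →  m(c, 0, pair(cons(0, b), pair(c, b)))   [R3 at ε]
3. m(c, 0, pair(cons(0, b), pair(c, b)))  →  c   [R3 at ε]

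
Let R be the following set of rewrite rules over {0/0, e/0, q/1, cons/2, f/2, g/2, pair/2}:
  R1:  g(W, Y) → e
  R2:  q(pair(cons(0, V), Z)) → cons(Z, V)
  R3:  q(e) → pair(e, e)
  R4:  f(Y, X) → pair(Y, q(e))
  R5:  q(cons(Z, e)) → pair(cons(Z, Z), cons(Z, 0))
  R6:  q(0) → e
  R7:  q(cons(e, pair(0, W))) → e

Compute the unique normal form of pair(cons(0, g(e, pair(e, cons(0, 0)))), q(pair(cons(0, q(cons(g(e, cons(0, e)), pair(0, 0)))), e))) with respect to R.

pair(cons(0, e), cons(e, e))

1. pair(cons(0, g(e, pair(e, cons(0, 0)))), q(pair(cons(0, q(cons(g(e, cons(0, e)), pair(0, 0)))), e)))  →  pair(cons(0, e), q(pair(cons(0, q(cons(g(e, cons(0, e)), pair(0, 0)))), e)))   [R1 at 1.2]
2. pair(cons(0, e), q(pair(cons(0, q(cons(g(e, cons(0, e)), pair(0, 0)))), e)))  →  pair(cons(0, e), cons(e, q(cons(g(e, cons(0, e)), pair(0, 0)))))   [R2 at 2]
3. pair(cons(0, e), cons(e, q(cons(g(e, cons(0, e)), pair(0, 0)))))  →  pair(cons(0, e), cons(e, q(cons(e, pair(0, 0)))))   [R1 at 2.2.1.1]
4. pair(cons(0, e), cons(e, q(cons(e, pair(0, 0)))))  →  pair(cons(0, e), cons(e, e))   [R7 at 2.2]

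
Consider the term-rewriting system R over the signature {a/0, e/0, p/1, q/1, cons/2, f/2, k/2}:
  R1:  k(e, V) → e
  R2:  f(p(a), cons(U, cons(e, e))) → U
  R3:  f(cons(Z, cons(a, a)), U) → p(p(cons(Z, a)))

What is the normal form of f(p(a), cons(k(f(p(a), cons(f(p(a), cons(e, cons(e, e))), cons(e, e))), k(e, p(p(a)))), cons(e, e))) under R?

1. f(p(a), cons(k(f(p(a), cons(f(p(a), cons(e, cons(e, e))), cons(e, e))), k(e, p(p(a)))), cons(e, e)))  →  k(f(p(a), cons(f(p(a), cons(e, cons(e, e))), cons(e, e))), k(e, p(p(a))))   [R2 at ε]
2. k(f(p(a), cons(f(p(a), cons(e, cons(e, e))), cons(e, e))), k(e, p(p(a))))  →  k(f(p(a), cons(e, cons(e, e))), k(e, p(p(a))))   [R2 at 1]
3. k(f(p(a), cons(e, cons(e, e))), k(e, p(p(a))))  →  k(e, k(e, p(p(a))))   [R2 at 1]
4. k(e, k(e, p(p(a))))  →  e   [R1 at ε]

e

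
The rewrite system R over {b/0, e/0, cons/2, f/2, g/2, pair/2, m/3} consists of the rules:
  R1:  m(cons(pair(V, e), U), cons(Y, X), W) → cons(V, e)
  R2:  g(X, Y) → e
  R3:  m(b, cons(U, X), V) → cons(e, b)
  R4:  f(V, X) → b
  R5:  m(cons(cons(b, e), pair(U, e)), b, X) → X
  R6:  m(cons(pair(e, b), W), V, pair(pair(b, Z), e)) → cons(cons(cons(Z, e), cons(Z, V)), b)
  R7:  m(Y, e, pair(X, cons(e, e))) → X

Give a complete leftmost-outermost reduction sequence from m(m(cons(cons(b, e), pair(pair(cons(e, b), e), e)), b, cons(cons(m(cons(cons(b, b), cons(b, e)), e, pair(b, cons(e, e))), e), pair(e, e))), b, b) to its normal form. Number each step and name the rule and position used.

b

1. m(m(cons(cons(b, e), pair(pair(cons(e, b), e), e)), b, cons(cons(m(cons(cons(b, b), cons(b, e)), e, pair(b, cons(e, e))), e), pair(e, e))), b, b)  →  m(cons(cons(m(cons(cons(b, b), cons(b, e)), e, pair(b, cons(e, e))), e), pair(e, e)), b, b)   [R5 at 1]
2. m(cons(cons(m(cons(cons(b, b), cons(b, e)), e, pair(b, cons(e, e))), e), pair(e, e)), b, b)  →  m(cons(cons(b, e), pair(e, e)), b, b)   [R7 at 1.1.1]
3. m(cons(cons(b, e), pair(e, e)), b, b)  →  b   [R5 at ε]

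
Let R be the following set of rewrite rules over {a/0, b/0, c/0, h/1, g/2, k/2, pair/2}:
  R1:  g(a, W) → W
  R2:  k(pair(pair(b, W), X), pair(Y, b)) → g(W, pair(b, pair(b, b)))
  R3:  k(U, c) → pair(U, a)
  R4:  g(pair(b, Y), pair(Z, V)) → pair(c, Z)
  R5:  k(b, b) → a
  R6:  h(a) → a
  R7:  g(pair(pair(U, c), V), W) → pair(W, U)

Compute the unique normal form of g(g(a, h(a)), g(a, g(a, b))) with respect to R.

1. g(g(a, h(a)), g(a, g(a, b)))  →  g(h(a), g(a, g(a, b)))   [R1 at 1]
2. g(h(a), g(a, g(a, b)))  →  g(a, g(a, g(a, b)))   [R6 at 1]
3. g(a, g(a, g(a, b)))  →  g(a, g(a, b))   [R1 at ε]
4. g(a, g(a, b))  →  g(a, b)   [R1 at ε]
5. g(a, b)  →  b   [R1 at ε]

b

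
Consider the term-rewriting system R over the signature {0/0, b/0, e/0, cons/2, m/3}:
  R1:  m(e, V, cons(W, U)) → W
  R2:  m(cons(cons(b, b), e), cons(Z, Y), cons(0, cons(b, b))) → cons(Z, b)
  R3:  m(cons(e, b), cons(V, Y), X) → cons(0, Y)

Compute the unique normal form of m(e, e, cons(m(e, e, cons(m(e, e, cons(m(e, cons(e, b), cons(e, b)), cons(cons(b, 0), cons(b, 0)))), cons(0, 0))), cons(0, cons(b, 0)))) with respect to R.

e

1. m(e, e, cons(m(e, e, cons(m(e, e, cons(m(e, cons(e, b), cons(e, b)), cons(cons(b, 0), cons(b, 0)))), cons(0, 0))), cons(0, cons(b, 0))))  →  m(e, e, cons(m(e, e, cons(m(e, cons(e, b), cons(e, b)), cons(cons(b, 0), cons(b, 0)))), cons(0, 0)))   [R1 at ε]
2. m(e, e, cons(m(e, e, cons(m(e, cons(e, b), cons(e, b)), cons(cons(b, 0), cons(b, 0)))), cons(0, 0)))  →  m(e, e, cons(m(e, cons(e, b), cons(e, b)), cons(cons(b, 0), cons(b, 0))))   [R1 at ε]
3. m(e, e, cons(m(e, cons(e, b), cons(e, b)), cons(cons(b, 0), cons(b, 0))))  →  m(e, cons(e, b), cons(e, b))   [R1 at ε]
4. m(e, cons(e, b), cons(e, b))  →  e   [R1 at ε]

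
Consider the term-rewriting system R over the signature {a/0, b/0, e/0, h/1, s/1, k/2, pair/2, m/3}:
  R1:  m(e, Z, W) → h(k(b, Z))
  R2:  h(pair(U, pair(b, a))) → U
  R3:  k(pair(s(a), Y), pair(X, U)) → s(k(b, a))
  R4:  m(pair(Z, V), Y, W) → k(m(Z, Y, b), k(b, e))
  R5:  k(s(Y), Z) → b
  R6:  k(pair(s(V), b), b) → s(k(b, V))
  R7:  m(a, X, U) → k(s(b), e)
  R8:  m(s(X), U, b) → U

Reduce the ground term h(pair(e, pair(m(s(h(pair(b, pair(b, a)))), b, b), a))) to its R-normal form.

1. h(pair(e, pair(m(s(h(pair(b, pair(b, a)))), b, b), a)))  →  h(pair(e, pair(b, a)))   [R8 at 1.2.1]
2. h(pair(e, pair(b, a)))  →  e   [R2 at ε]

e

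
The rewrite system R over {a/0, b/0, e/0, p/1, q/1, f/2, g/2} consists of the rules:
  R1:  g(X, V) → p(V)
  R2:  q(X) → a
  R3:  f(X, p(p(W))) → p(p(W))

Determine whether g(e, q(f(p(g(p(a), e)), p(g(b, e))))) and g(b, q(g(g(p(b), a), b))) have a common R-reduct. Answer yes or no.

Reduce t₁ = g(e, q(f(p(g(p(a), e)), p(g(b, e))))):
1. g(e, q(f(p(g(p(a), e)), p(g(b, e)))))  →  p(q(f(p(g(p(a), e)), p(g(b, e)))))   [R1 at ε]
2. p(q(f(p(g(p(a), e)), p(g(b, e)))))  →  p(a)   [R2 at 1]

Reduce t₂ = g(b, q(g(g(p(b), a), b))):
1. g(b, q(g(g(p(b), a), b)))  →  p(q(g(g(p(b), a), b)))   [R1 at ε]
2. p(q(g(g(p(b), a), b)))  →  p(a)   [R2 at 1]

yes — NF(t₁) = p(a), NF(t₂) = p(a)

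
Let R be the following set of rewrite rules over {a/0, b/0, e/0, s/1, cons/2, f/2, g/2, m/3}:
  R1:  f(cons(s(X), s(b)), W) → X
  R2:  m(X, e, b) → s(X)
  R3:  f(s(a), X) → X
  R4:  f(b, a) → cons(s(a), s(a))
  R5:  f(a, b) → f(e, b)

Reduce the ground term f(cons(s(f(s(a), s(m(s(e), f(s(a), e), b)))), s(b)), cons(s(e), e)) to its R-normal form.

1. f(cons(s(f(s(a), s(m(s(e), f(s(a), e), b)))), s(b)), cons(s(e), e))  →  f(s(a), s(m(s(e), f(s(a), e), b)))   [R1 at ε]
2. f(s(a), s(m(s(e), f(s(a), e), b)))  →  s(m(s(e), f(s(a), e), b))   [R3 at ε]
3. s(m(s(e), f(s(a), e), b))  →  s(m(s(e), e, b))   [R3 at 1.2]
4. s(m(s(e), e, b))  →  s(s(s(e)))   [R2 at 1]

s(s(s(e)))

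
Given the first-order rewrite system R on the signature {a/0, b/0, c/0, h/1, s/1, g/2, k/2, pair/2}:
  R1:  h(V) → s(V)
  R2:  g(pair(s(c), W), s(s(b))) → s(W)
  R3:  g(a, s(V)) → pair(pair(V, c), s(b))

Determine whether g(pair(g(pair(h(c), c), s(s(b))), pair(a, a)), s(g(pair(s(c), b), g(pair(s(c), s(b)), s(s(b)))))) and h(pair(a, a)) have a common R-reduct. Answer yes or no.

yes — NF(t₁) = s(pair(a, a)), NF(t₂) = s(pair(a, a))

Reduce t₁ = g(pair(g(pair(h(c), c), s(s(b))), pair(a, a)), s(g(pair(s(c), b), g(pair(s(c), s(b)), s(s(b)))))):
1. g(pair(g(pair(h(c), c), s(s(b))), pair(a, a)), s(g(pair(s(c), b), g(pair(s(c), s(b)), s(s(b))))))  →  g(pair(g(pair(s(c), c), s(s(b))), pair(a, a)), s(g(pair(s(c), b), g(pair(s(c), s(b)), s(s(b))))))   [R1 at 1.1.1.1]
2. g(pair(g(pair(s(c), c), s(s(b))), pair(a, a)), s(g(pair(s(c), b), g(pair(s(c), s(b)), s(s(b))))))  →  g(pair(s(c), pair(a, a)), s(g(pair(s(c), b), g(pair(s(c), s(b)), s(s(b))))))   [R2 at 1.1]
3. g(pair(s(c), pair(a, a)), s(g(pair(s(c), b), g(pair(s(c), s(b)), s(s(b))))))  →  g(pair(s(c), pair(a, a)), s(g(pair(s(c), b), s(s(b)))))   [R2 at 2.1.2]
4. g(pair(s(c), pair(a, a)), s(g(pair(s(c), b), s(s(b)))))  →  g(pair(s(c), pair(a, a)), s(s(b)))   [R2 at 2.1]
5. g(pair(s(c), pair(a, a)), s(s(b)))  →  s(pair(a, a))   [R2 at ε]

Reduce t₂ = h(pair(a, a)):
1. h(pair(a, a))  →  s(pair(a, a))   [R1 at ε]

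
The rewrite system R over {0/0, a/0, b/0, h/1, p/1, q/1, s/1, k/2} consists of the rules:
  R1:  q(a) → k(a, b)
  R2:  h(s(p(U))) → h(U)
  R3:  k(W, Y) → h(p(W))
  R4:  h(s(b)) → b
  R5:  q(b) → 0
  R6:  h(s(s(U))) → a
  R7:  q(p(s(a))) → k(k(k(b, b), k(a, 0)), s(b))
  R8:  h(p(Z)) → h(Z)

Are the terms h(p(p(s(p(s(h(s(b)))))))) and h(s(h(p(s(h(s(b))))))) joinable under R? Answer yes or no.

yes — NF(t₁) = b, NF(t₂) = b

Reduce t₁ = h(p(p(s(p(s(h(s(b)))))))):
1. h(p(p(s(p(s(h(s(b))))))))  →  h(p(s(p(s(h(s(b)))))))   [R8 at ε]
2. h(p(s(p(s(h(s(b)))))))  →  h(s(p(s(h(s(b))))))   [R8 at ε]
3. h(s(p(s(h(s(b))))))  →  h(s(h(s(b))))   [R2 at ε]
4. h(s(h(s(b))))  →  h(s(b))   [R4 at 1.1]
5. h(s(b))  →  b   [R4 at ε]

Reduce t₂ = h(s(h(p(s(h(s(b))))))):
1. h(s(h(p(s(h(s(b)))))))  →  h(s(h(s(h(s(b))))))   [R8 at 1.1]
2. h(s(h(s(h(s(b))))))  →  h(s(h(s(b))))   [R4 at 1.1.1.1]
3. h(s(h(s(b))))  →  h(s(b))   [R4 at 1.1]
4. h(s(b))  →  b   [R4 at ε]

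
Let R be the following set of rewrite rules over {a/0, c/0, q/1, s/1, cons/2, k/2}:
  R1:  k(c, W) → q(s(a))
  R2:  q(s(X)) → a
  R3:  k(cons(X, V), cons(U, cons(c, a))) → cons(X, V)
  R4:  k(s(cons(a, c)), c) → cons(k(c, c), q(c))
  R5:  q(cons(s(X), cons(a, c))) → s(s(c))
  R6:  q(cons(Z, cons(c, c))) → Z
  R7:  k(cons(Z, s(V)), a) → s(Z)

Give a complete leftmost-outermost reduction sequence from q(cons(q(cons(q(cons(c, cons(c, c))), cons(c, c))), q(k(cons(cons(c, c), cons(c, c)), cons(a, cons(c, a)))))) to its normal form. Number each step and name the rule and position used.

c

1. q(cons(q(cons(q(cons(c, cons(c, c))), cons(c, c))), q(k(cons(cons(c, c), cons(c, c)), cons(a, cons(c, a))))))  →  q(cons(q(cons(c, cons(c, c))), q(k(cons(cons(c, c), cons(c, c)), cons(a, cons(c, a))))))   [R6 at 1.1]
2. q(cons(q(cons(c, cons(c, c))), q(k(cons(cons(c, c), cons(c, c)), cons(a, cons(c, a))))))  →  q(cons(c, q(k(cons(cons(c, c), cons(c, c)), cons(a, cons(c, a))))))   [R6 at 1.1]
3. q(cons(c, q(k(cons(cons(c, c), cons(c, c)), cons(a, cons(c, a))))))  →  q(cons(c, q(cons(cons(c, c), cons(c, c)))))   [R3 at 1.2.1]
4. q(cons(c, q(cons(cons(c, c), cons(c, c)))))  →  q(cons(c, cons(c, c)))   [R6 at 1.2]
5. q(cons(c, cons(c, c)))  →  c   [R6 at ε]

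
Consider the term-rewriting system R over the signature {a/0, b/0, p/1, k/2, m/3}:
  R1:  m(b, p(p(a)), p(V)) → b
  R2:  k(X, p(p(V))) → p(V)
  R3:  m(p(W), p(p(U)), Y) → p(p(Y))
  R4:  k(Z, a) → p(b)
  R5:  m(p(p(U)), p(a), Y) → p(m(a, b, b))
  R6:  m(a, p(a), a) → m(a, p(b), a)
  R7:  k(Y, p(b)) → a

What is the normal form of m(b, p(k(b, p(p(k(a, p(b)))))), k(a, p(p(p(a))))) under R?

1. m(b, p(k(b, p(p(k(a, p(b)))))), k(a, p(p(p(a)))))  →  m(b, p(p(k(a, p(b)))), k(a, p(p(p(a)))))   [R2 at 2.1]
2. m(b, p(p(k(a, p(b)))), k(a, p(p(p(a)))))  →  m(b, p(p(a)), k(a, p(p(p(a)))))   [R7 at 2.1.1]
3. m(b, p(p(a)), k(a, p(p(p(a)))))  →  m(b, p(p(a)), p(p(a)))   [R2 at 3]
4. m(b, p(p(a)), p(p(a)))  →  b   [R1 at ε]

b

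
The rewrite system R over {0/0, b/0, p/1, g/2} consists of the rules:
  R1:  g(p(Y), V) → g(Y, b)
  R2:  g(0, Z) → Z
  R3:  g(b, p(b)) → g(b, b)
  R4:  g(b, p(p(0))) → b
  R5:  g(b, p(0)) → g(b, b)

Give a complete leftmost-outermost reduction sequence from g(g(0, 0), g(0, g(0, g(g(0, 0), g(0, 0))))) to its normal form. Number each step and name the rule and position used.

0

1. g(g(0, 0), g(0, g(0, g(g(0, 0), g(0, 0)))))  →  g(0, g(0, g(0, g(g(0, 0), g(0, 0)))))   [R2 at 1]
2. g(0, g(0, g(0, g(g(0, 0), g(0, 0)))))  →  g(0, g(0, g(g(0, 0), g(0, 0))))   [R2 at ε]
3. g(0, g(0, g(g(0, 0), g(0, 0))))  →  g(0, g(g(0, 0), g(0, 0)))   [R2 at ε]
4. g(0, g(g(0, 0), g(0, 0)))  →  g(g(0, 0), g(0, 0))   [R2 at ε]
5. g(g(0, 0), g(0, 0))  →  g(0, g(0, 0))   [R2 at 1]
6. g(0, g(0, 0))  →  g(0, 0)   [R2 at ε]
7. g(0, 0)  →  0   [R2 at ε]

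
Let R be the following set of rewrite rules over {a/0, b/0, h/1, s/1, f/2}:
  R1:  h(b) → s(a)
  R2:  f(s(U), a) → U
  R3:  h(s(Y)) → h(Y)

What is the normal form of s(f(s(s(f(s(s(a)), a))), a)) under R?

s(s(s(a)))

1. s(f(s(s(f(s(s(a)), a))), a))  →  s(s(f(s(s(a)), a)))   [R2 at 1]
2. s(s(f(s(s(a)), a)))  →  s(s(s(a)))   [R2 at 1.1]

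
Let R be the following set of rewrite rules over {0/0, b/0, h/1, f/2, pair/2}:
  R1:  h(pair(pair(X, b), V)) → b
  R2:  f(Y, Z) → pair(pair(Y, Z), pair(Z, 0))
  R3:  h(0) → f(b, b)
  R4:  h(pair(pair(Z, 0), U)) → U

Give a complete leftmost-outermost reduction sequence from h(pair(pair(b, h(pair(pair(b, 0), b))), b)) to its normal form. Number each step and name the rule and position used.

b

1. h(pair(pair(b, h(pair(pair(b, 0), b))), b))  →  h(pair(pair(b, b), b))   [R4 at 1.1.2]
2. h(pair(pair(b, b), b))  →  b   [R1 at ε]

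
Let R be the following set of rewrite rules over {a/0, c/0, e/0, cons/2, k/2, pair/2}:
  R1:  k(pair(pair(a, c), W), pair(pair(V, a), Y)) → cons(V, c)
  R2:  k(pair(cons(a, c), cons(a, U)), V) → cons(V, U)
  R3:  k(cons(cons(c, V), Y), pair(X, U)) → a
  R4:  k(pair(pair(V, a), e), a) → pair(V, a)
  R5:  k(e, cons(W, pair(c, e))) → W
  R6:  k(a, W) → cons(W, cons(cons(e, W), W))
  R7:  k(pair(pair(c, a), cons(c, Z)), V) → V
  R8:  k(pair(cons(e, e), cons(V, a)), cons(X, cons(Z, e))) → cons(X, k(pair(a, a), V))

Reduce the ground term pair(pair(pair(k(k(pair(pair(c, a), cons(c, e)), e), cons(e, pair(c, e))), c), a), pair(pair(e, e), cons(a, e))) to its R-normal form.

pair(pair(pair(e, c), a), pair(pair(e, e), cons(a, e)))

1. pair(pair(pair(k(k(pair(pair(c, a), cons(c, e)), e), cons(e, pair(c, e))), c), a), pair(pair(e, e), cons(a, e)))  →  pair(pair(pair(k(e, cons(e, pair(c, e))), c), a), pair(pair(e, e), cons(a, e)))   [R7 at 1.1.1.1]
2. pair(pair(pair(k(e, cons(e, pair(c, e))), c), a), pair(pair(e, e), cons(a, e)))  →  pair(pair(pair(e, c), a), pair(pair(e, e), cons(a, e)))   [R5 at 1.1.1]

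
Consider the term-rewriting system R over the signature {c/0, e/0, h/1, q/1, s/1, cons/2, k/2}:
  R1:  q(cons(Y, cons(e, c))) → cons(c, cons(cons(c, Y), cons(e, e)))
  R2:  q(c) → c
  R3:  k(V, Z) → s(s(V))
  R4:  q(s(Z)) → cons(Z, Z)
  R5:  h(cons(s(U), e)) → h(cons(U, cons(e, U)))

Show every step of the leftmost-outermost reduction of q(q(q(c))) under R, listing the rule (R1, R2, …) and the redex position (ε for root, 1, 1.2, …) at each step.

c

1. q(q(q(c)))  →  q(q(c))   [R2 at 1.1]
2. q(q(c))  →  q(c)   [R2 at 1]
3. q(c)  →  c   [R2 at ε]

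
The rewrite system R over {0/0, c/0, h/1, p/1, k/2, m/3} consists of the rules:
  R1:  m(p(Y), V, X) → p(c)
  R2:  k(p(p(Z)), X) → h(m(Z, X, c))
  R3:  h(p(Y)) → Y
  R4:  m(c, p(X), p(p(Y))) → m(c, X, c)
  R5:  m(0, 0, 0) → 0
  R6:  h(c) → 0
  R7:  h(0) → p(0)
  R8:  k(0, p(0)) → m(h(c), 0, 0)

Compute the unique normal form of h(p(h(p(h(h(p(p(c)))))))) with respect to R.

1. h(p(h(p(h(h(p(p(c))))))))  →  h(p(h(h(p(p(c))))))   [R3 at ε]
2. h(p(h(h(p(p(c))))))  →  h(h(p(p(c))))   [R3 at ε]
3. h(h(p(p(c))))  →  h(p(c))   [R3 at 1]
4. h(p(c))  →  c   [R3 at ε]

c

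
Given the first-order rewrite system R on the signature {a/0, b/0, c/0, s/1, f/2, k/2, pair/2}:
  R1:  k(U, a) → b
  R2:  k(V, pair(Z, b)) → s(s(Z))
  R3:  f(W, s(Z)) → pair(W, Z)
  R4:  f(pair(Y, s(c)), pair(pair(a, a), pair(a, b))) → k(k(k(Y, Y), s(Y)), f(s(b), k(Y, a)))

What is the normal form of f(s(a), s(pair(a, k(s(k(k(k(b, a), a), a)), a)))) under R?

pair(s(a), pair(a, b))

1. f(s(a), s(pair(a, k(s(k(k(k(b, a), a), a)), a))))  →  pair(s(a), pair(a, k(s(k(k(k(b, a), a), a)), a)))   [R3 at ε]
2. pair(s(a), pair(a, k(s(k(k(k(b, a), a), a)), a)))  →  pair(s(a), pair(a, b))   [R1 at 2.2]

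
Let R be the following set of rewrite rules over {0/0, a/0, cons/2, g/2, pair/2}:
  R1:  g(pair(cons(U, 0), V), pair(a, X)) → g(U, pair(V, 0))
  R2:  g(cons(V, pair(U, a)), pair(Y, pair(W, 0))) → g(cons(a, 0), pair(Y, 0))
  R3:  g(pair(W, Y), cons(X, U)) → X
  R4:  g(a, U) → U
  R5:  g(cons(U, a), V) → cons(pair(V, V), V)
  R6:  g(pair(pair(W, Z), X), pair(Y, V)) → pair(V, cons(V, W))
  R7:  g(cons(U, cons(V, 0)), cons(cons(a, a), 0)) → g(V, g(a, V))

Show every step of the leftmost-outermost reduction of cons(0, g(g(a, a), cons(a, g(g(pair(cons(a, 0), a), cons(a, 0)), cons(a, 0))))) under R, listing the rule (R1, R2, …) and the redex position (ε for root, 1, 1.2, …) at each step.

1. cons(0, g(g(a, a), cons(a, g(g(pair(cons(a, 0), a), cons(a, 0)), cons(a, 0)))))  →  cons(0, g(a, cons(a, g(g(pair(cons(a, 0), a), cons(a, 0)), cons(a, 0)))))   [R4 at 2.1]
2. cons(0, g(a, cons(a, g(g(pair(cons(a, 0), a), cons(a, 0)), cons(a, 0)))))  →  cons(0, cons(a, g(g(pair(cons(a, 0), a), cons(a, 0)), cons(a, 0))))   [R4 at 2]
3. cons(0, cons(a, g(g(pair(cons(a, 0), a), cons(a, 0)), cons(a, 0))))  →  cons(0, cons(a, g(a, cons(a, 0))))   [R3 at 2.2.1]
4. cons(0, cons(a, g(a, cons(a, 0))))  →  cons(0, cons(a, cons(a, 0)))   [R4 at 2.2]

cons(0, cons(a, cons(a, 0)))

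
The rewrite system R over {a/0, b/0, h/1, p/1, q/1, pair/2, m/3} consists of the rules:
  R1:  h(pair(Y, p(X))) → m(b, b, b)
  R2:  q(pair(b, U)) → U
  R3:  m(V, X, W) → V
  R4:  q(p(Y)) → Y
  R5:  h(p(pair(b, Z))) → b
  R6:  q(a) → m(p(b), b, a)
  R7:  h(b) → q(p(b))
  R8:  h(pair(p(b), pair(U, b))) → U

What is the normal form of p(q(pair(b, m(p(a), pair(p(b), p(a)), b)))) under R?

p(p(a))

1. p(q(pair(b, m(p(a), pair(p(b), p(a)), b))))  →  p(m(p(a), pair(p(b), p(a)), b))   [R2 at 1]
2. p(m(p(a), pair(p(b), p(a)), b))  →  p(p(a))   [R3 at 1]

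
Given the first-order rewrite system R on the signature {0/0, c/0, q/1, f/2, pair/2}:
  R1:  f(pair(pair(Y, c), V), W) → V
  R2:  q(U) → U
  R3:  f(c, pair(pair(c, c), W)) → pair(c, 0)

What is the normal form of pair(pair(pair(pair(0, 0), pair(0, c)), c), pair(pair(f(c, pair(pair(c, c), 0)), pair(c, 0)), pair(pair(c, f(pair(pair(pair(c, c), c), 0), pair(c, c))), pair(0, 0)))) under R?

pair(pair(pair(pair(0, 0), pair(0, c)), c), pair(pair(pair(c, 0), pair(c, 0)), pair(pair(c, 0), pair(0, 0))))

1. pair(pair(pair(pair(0, 0), pair(0, c)), c), pair(pair(f(c, pair(pair(c, c), 0)), pair(c, 0)), pair(pair(c, f(pair(pair(pair(c, c), c), 0), pair(c, c))), pair(0, 0))))  →  pair(pair(pair(pair(0, 0), pair(0, c)), c), pair(pair(pair(c, 0), pair(c, 0)), pair(pair(c, f(pair(pair(pair(c, c), c), 0), pair(c, c))), pair(0, 0))))   [R3 at 2.1.1]
2. pair(pair(pair(pair(0, 0), pair(0, c)), c), pair(pair(pair(c, 0), pair(c, 0)), pair(pair(c, f(pair(pair(pair(c, c), c), 0), pair(c, c))), pair(0, 0))))  →  pair(pair(pair(pair(0, 0), pair(0, c)), c), pair(pair(pair(c, 0), pair(c, 0)), pair(pair(c, 0), pair(0, 0))))   [R1 at 2.2.1.2]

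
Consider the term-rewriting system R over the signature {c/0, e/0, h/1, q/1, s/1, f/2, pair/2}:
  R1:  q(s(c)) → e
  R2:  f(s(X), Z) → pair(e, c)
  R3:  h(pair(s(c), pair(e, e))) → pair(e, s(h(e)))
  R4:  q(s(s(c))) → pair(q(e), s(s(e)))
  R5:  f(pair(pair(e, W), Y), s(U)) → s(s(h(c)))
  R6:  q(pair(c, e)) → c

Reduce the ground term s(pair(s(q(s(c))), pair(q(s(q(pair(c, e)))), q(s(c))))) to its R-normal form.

1. s(pair(s(q(s(c))), pair(q(s(q(pair(c, e)))), q(s(c)))))  →  s(pair(s(e), pair(q(s(q(pair(c, e)))), q(s(c)))))   [R1 at 1.1.1]
2. s(pair(s(e), pair(q(s(q(pair(c, e)))), q(s(c)))))  →  s(pair(s(e), pair(q(s(c)), q(s(c)))))   [R6 at 1.2.1.1.1]
3. s(pair(s(e), pair(q(s(c)), q(s(c)))))  →  s(pair(s(e), pair(e, q(s(c)))))   [R1 at 1.2.1]
4. s(pair(s(e), pair(e, q(s(c)))))  →  s(pair(s(e), pair(e, e)))   [R1 at 1.2.2]

s(pair(s(e), pair(e, e)))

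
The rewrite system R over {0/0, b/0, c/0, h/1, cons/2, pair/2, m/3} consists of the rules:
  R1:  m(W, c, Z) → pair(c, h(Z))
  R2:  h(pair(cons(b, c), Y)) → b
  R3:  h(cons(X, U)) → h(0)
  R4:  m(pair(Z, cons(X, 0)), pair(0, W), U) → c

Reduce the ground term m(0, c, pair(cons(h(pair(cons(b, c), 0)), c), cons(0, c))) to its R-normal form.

1. m(0, c, pair(cons(h(pair(cons(b, c), 0)), c), cons(0, c)))  →  pair(c, h(pair(cons(h(pair(cons(b, c), 0)), c), cons(0, c))))   [R1 at ε]
2. pair(c, h(pair(cons(h(pair(cons(b, c), 0)), c), cons(0, c))))  →  pair(c, h(pair(cons(b, c), cons(0, c))))   [R2 at 2.1.1.1]
3. pair(c, h(pair(cons(b, c), cons(0, c))))  →  pair(c, b)   [R2 at 2]

pair(c, b)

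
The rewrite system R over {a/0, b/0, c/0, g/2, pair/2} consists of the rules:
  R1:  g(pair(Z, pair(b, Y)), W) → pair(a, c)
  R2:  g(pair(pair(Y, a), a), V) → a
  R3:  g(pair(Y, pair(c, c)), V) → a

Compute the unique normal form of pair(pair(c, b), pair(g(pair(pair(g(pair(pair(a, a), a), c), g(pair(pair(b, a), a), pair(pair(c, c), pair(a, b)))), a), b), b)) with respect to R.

1. pair(pair(c, b), pair(g(pair(pair(g(pair(pair(a, a), a), c), g(pair(pair(b, a), a), pair(pair(c, c), pair(a, b)))), a), b), b))  →  pair(pair(c, b), pair(g(pair(pair(a, g(pair(pair(b, a), a), pair(pair(c, c), pair(a, b)))), a), b), b))   [R2 at 2.1.1.1.1]
2. pair(pair(c, b), pair(g(pair(pair(a, g(pair(pair(b, a), a), pair(pair(c, c), pair(a, b)))), a), b), b))  →  pair(pair(c, b), pair(g(pair(pair(a, a), a), b), b))   [R2 at 2.1.1.1.2]
3. pair(pair(c, b), pair(g(pair(pair(a, a), a), b), b))  →  pair(pair(c, b), pair(a, b))   [R2 at 2.1]

pair(pair(c, b), pair(a, b))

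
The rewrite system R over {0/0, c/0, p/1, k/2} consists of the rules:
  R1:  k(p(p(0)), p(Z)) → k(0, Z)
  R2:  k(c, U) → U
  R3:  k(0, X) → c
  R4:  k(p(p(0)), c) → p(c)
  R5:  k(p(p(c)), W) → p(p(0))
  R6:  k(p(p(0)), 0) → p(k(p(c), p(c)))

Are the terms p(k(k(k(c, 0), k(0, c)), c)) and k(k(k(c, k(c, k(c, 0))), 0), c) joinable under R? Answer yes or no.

no — NF(t₁) = p(c), NF(t₂) = c

Reduce t₁ = p(k(k(k(c, 0), k(0, c)), c)):
1. p(k(k(k(c, 0), k(0, c)), c))  →  p(k(k(0, k(0, c)), c))   [R2 at 1.1.1]
2. p(k(k(0, k(0, c)), c))  →  p(k(c, c))   [R3 at 1.1]
3. p(k(c, c))  →  p(c)   [R2 at 1]

Reduce t₂ = k(k(k(c, k(c, k(c, 0))), 0), c):
1. k(k(k(c, k(c, k(c, 0))), 0), c)  →  k(k(k(c, k(c, 0)), 0), c)   [R2 at 1.1]
2. k(k(k(c, k(c, 0)), 0), c)  →  k(k(k(c, 0), 0), c)   [R2 at 1.1]
3. k(k(k(c, 0), 0), c)  →  k(k(0, 0), c)   [R2 at 1.1]
4. k(k(0, 0), c)  →  k(c, c)   [R3 at 1]
5. k(c, c)  →  c   [R2 at ε]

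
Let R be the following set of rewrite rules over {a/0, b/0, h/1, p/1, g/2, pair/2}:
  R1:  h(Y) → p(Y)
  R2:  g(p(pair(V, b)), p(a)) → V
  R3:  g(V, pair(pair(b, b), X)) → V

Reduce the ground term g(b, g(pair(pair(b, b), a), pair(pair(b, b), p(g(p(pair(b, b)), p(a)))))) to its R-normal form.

1. g(b, g(pair(pair(b, b), a), pair(pair(b, b), p(g(p(pair(b, b)), p(a))))))  →  g(b, pair(pair(b, b), a))   [R3 at 2]
2. g(b, pair(pair(b, b), a))  →  b   [R3 at ε]

b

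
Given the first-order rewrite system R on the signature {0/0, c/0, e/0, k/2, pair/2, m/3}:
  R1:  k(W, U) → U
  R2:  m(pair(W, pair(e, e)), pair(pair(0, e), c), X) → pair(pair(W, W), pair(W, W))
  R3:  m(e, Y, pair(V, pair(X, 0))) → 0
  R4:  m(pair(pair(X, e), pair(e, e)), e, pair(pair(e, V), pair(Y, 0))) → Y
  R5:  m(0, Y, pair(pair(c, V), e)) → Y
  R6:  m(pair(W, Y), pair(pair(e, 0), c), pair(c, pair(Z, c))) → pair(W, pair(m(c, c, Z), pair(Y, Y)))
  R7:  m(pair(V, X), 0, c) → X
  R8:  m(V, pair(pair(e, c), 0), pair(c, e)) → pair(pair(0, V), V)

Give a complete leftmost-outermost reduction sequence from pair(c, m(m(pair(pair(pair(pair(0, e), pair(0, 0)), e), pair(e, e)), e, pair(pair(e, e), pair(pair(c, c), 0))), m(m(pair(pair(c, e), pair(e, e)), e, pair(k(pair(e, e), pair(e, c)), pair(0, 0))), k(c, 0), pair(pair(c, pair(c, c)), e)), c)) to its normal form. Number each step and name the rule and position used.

1. pair(c, m(m(pair(pair(pair(pair(0, e), pair(0, 0)), e), pair(e, e)), e, pair(pair(e, e), pair(pair(c, c), 0))), m(m(pair(pair(c, e), pair(e, e)), e, pair(k(pair(e, e), pair(e, c)), pair(0, 0))), k(c, 0), pair(pair(c, pair(c, c)), e)), c))  →  pair(c, m(pair(c, c), m(m(pair(pair(c, e), pair(e, e)), e, pair(k(pair(e, e), pair(e, c)), pair(0, 0))), k(c, 0), pair(pair(c, pair(c, c)), e)), c))   [R4 at 2.1]
2. pair(c, m(pair(c, c), m(m(pair(pair(c, e), pair(e, e)), e, pair(k(pair(e, e), pair(e, c)), pair(0, 0))), k(c, 0), pair(pair(c, pair(c, c)), e)), c))  →  pair(c, m(pair(c, c), m(m(pair(pair(c, e), pair(e, e)), e, pair(pair(e, c), pair(0, 0))), k(c, 0), pair(pair(c, pair(c, c)), e)), c))   [R1 at 2.2.1.3.1]
3. pair(c, m(pair(c, c), m(m(pair(pair(c, e), pair(e, e)), e, pair(pair(e, c), pair(0, 0))), k(c, 0), pair(pair(c, pair(c, c)), e)), c))  →  pair(c, m(pair(c, c), m(0, k(c, 0), pair(pair(c, pair(c, c)), e)), c))   [R4 at 2.2.1]
4. pair(c, m(pair(c, c), m(0, k(c, 0), pair(pair(c, pair(c, c)), e)), c))  →  pair(c, m(pair(c, c), k(c, 0), c))   [R5 at 2.2]
5. pair(c, m(pair(c, c), k(c, 0), c))  →  pair(c, m(pair(c, c), 0, c))   [R1 at 2.2]
6. pair(c, m(pair(c, c), 0, c))  →  pair(c, c)   [R7 at 2]

pair(c, c)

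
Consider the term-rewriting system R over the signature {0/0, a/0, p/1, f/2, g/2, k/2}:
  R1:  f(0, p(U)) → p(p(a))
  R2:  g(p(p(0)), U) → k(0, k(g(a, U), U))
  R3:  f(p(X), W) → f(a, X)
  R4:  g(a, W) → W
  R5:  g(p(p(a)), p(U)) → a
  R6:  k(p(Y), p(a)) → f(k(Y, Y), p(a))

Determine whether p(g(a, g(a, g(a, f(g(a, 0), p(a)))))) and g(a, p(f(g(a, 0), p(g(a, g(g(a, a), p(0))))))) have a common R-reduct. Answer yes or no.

yes — NF(t₁) = p(p(p(a))), NF(t₂) = p(p(p(a)))

Reduce t₁ = p(g(a, g(a, g(a, f(g(a, 0), p(a)))))):
1. p(g(a, g(a, g(a, f(g(a, 0), p(a))))))  →  p(g(a, g(a, f(g(a, 0), p(a)))))   [R4 at 1]
2. p(g(a, g(a, f(g(a, 0), p(a)))))  →  p(g(a, f(g(a, 0), p(a))))   [R4 at 1]
3. p(g(a, f(g(a, 0), p(a))))  →  p(f(g(a, 0), p(a)))   [R4 at 1]
4. p(f(g(a, 0), p(a)))  →  p(f(0, p(a)))   [R4 at 1.1]
5. p(f(0, p(a)))  →  p(p(p(a)))   [R1 at 1]

Reduce t₂ = g(a, p(f(g(a, 0), p(g(a, g(g(a, a), p(0))))))):
1. g(a, p(f(g(a, 0), p(g(a, g(g(a, a), p(0)))))))  →  p(f(g(a, 0), p(g(a, g(g(a, a), p(0))))))   [R4 at ε]
2. p(f(g(a, 0), p(g(a, g(g(a, a), p(0))))))  →  p(f(0, p(g(a, g(g(a, a), p(0))))))   [R4 at 1.1]
3. p(f(0, p(g(a, g(g(a, a), p(0))))))  →  p(p(p(a)))   [R1 at 1]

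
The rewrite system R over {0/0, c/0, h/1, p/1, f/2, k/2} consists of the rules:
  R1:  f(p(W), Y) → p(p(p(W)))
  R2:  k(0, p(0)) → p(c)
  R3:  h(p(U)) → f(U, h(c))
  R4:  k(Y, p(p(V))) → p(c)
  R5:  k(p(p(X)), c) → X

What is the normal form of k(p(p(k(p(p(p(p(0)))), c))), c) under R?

p(p(0))

1. k(p(p(k(p(p(p(p(0)))), c))), c)  →  k(p(p(p(p(0)))), c)   [R5 at ε]
2. k(p(p(p(p(0)))), c)  →  p(p(0))   [R5 at ε]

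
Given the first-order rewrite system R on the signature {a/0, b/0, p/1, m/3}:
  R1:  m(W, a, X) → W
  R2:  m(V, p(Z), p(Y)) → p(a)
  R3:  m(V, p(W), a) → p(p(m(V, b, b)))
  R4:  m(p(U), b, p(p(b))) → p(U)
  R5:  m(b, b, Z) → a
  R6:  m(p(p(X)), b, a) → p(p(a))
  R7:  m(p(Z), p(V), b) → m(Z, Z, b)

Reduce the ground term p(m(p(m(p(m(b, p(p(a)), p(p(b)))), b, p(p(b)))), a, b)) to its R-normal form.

1. p(m(p(m(p(m(b, p(p(a)), p(p(b)))), b, p(p(b)))), a, b))  →  p(p(m(p(m(b, p(p(a)), p(p(b)))), b, p(p(b)))))   [R1 at 1]
2. p(p(m(p(m(b, p(p(a)), p(p(b)))), b, p(p(b)))))  →  p(p(p(m(b, p(p(a)), p(p(b))))))   [R4 at 1.1]
3. p(p(p(m(b, p(p(a)), p(p(b))))))  →  p(p(p(p(a))))   [R2 at 1.1.1]

p(p(p(p(a))))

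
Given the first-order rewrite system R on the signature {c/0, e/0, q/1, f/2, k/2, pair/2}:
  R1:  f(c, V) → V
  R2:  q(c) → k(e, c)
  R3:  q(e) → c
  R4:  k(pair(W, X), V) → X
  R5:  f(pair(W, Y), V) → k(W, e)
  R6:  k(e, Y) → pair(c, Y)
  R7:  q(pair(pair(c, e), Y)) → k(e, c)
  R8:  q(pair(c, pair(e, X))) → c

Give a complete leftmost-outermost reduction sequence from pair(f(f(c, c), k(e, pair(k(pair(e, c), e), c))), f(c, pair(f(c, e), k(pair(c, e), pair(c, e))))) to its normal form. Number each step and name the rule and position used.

1. pair(f(f(c, c), k(e, pair(k(pair(e, c), e), c))), f(c, pair(f(c, e), k(pair(c, e), pair(c, e)))))  →  pair(f(c, k(e, pair(k(pair(e, c), e), c))), f(c, pair(f(c, e), k(pair(c, e), pair(c, e)))))   [R1 at 1.1]
2. pair(f(c, k(e, pair(k(pair(e, c), e), c))), f(c, pair(f(c, e), k(pair(c, e), pair(c, e)))))  →  pair(k(e, pair(k(pair(e, c), e), c)), f(c, pair(f(c, e), k(pair(c, e), pair(c, e)))))   [R1 at 1]
3. pair(k(e, pair(k(pair(e, c), e), c)), f(c, pair(f(c, e), k(pair(c, e), pair(c, e)))))  →  pair(pair(c, pair(k(pair(e, c), e), c)), f(c, pair(f(c, e), k(pair(c, e), pair(c, e)))))   [R6 at 1]
4. pair(pair(c, pair(k(pair(e, c), e), c)), f(c, pair(f(c, e), k(pair(c, e), pair(c, e)))))  →  pair(pair(c, pair(c, c)), f(c, pair(f(c, e), k(pair(c, e), pair(c, e)))))   [R4 at 1.2.1]
5. pair(pair(c, pair(c, c)), f(c, pair(f(c, e), k(pair(c, e), pair(c, e)))))  →  pair(pair(c, pair(c, c)), pair(f(c, e), k(pair(c, e), pair(c, e))))   [R1 at 2]
6. pair(pair(c, pair(c, c)), pair(f(c, e), k(pair(c, e), pair(c, e))))  →  pair(pair(c, pair(c, c)), pair(e, k(pair(c, e), pair(c, e))))   [R1 at 2.1]
7. pair(pair(c, pair(c, c)), pair(e, k(pair(c, e), pair(c, e))))  →  pair(pair(c, pair(c, c)), pair(e, e))   [R4 at 2.2]

pair(pair(c, pair(c, c)), pair(e, e))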